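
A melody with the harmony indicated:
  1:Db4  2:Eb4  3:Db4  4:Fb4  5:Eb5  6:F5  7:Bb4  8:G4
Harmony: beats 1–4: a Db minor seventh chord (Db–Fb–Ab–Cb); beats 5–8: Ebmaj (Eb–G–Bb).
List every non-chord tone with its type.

Eb4 (beat 2) — neighbor tone; F5 (beat 6) — escape tone.

The harmony at that moment is Db minor seventh chord (Db, Fb, Ab, Cb); Eb4 is not a chord tone.
It is approached by step up from Db4 and left by step down to Db4.
Step away and step back to the same note — a neighbor tone (upper neighbor).
The harmony at that moment is Eb major triad (Eb, G, Bb); F5 is not a chord tone.
It is approached by step up from Eb5 and left by leap down to Bb4.
Step in, leap out — an escape tone.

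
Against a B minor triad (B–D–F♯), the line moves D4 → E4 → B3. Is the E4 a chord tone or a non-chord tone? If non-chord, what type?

Non-chord tone — an escape tone.

The harmony at that moment is B minor triad (B, D, F♯); E4 is not a chord tone.
It is approached by step up from D4 and left by leap down to B3.
Step in, leap out — an escape tone.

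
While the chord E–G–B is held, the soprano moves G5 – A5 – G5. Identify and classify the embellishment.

The harmony at that moment is E minor triad (E, G, B); A5 is not a chord tone.
It is approached by step up from G5 and left by step down to G5.
Step away and step back to the same note — a neighbor tone (upper neighbor).

A5 is a neighbor tone.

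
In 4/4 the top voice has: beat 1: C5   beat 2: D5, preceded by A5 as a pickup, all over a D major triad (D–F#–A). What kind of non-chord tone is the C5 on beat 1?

Appoggiatura.

The harmony at that moment is D major triad (D, F#, A); C5 is not a chord tone.
It is approached by leap down from A5 and left by step up to D5.
Leap in, step out, metrically accented — an appoggiatura.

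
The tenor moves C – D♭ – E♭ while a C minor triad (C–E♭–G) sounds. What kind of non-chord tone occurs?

The harmony at that moment is C minor triad (C, E♭, G); D♭ is not a chord tone.
It is approached by step up from C and left by step up to E♭.
Step in, step out in the same direction — a passing tone.

D♭ is a passing tone.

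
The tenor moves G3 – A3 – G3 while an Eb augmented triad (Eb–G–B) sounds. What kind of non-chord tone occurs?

The harmony at that moment is Eb augmented triad (Eb, G, B); A3 is not a chord tone.
It is approached by step up from G3 and left by step down to G3.
Step away and step back to the same note — a neighbor tone (upper neighbor).

A3 is a neighbor tone.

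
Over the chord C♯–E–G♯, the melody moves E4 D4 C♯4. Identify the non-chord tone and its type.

D4 is a passing tone.

The harmony at that moment is C♯ minor triad (C♯, E, G♯); D4 is not a chord tone.
It is approached by step down from E4 and left by step down to C♯4.
Step in, step out in the same direction — a passing tone.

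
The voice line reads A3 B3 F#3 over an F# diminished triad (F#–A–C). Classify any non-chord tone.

B3 is an escape tone.

The harmony at that moment is F# diminished triad (F#, A, C); B3 is not a chord tone.
It is approached by step up from A3 and left by leap down to F#3.
Step in, leap out — an escape tone.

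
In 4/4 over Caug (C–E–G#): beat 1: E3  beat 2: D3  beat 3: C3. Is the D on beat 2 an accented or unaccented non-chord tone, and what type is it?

Unaccented passing tone.

The harmony at that moment is C augmented triad (C, E, G#); D3 is not a chord tone.
It is approached by step down from E3 and left by step down to C3.
Step in, step out in the same direction — a passing tone.
It falls on a weak beat, so it is unaccented.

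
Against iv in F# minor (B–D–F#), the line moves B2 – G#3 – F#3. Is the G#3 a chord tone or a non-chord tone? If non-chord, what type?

The harmony at that moment is B minor triad (B, D, F#); G#3 is not a chord tone.
It is approached by leap up from B2 and left by step down to F#3.
Leap in, step out — an appoggiatura.

Non-chord tone — an appoggiatura.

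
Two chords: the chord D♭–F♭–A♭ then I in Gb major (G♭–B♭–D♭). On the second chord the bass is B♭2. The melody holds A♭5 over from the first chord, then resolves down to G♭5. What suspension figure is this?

At the second chord the bass is B♭2. The suspended A♭5 lies a seventh above the bass; after resolving down by step to G♭5, the interval above the bass becomes a sixth.
Suspension figures are named by those two intervals: 7–6.

7–6 suspension.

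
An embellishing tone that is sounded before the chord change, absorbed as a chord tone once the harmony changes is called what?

Anticipation.

Approach: ahead of the chord change (typically by step), so it is dissonant against the current harmony. Departure: none — the same pitch is restated or held and is a chord tone of the new harmony.
Dissonant first, consonant once the harmony catches up: the note simply arrives early — an anticipation. (The reverse timing, consonant first and dissonant after the change, would be a suspension or retardation.)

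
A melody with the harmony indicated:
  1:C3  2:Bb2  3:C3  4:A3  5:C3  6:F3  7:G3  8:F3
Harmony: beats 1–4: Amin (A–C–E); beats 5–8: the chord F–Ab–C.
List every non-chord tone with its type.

Bb2 (beat 2) — neighbor tone; G3 (beat 7) — neighbor tone.

The harmony at that moment is A minor triad (A, C, E); Bb2 is not a chord tone.
It is approached by step down from C3 and left by step up to C3.
Step away and step back to the same note — a neighbor tone (lower neighbor).
The harmony at that moment is F minor triad (F, Ab, C); G3 is not a chord tone.
It is approached by step up from F3 and left by step down to F3.
Step away and step back to the same note — a neighbor tone (upper neighbor).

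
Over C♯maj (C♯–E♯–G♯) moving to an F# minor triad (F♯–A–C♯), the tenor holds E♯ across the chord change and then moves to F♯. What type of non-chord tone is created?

The harmony at that moment is F♯ minor triad (F♯, A, C♯); E♯ is not a chord tone.
It is held over (the same pitch as the preceding E♯) and left by step up to F♯.
Held over from the previous chord and resolving up by step — a retardation.

E♯ is a retardation.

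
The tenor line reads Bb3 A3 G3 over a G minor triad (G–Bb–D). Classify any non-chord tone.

A3 is a passing tone.

The harmony at that moment is G minor triad (G, Bb, D); A3 is not a chord tone.
It is approached by step down from Bb3 and left by step down to G3.
Step in, step out in the same direction — a passing tone.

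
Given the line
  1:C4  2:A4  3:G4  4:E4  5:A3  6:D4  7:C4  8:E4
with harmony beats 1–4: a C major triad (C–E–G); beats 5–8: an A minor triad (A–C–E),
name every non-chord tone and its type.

A4 (beat 2) — appoggiatura; D4 (beat 6) — appoggiatura.

The harmony at that moment is C major triad (C, E, G); A4 is not a chord tone.
It is approached by leap up from C4 and left by step down to G4.
Leap in, step out — an appoggiatura.
The harmony at that moment is A minor triad (A, C, E); D4 is not a chord tone.
It is approached by leap up from A3 and left by step down to C4.
Leap in, step out — an appoggiatura.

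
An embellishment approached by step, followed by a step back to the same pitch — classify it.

Neighbor tone.

Approach: by step. Departure: by step in the opposite direction, back to the starting pitch.
Stepwise on both sides but reversing to return to the same chord tone — a neighbor tone. (Had it continued onward in the same direction it would be a passing tone instead.)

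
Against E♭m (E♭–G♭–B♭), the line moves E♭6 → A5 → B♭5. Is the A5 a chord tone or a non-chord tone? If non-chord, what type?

The harmony at that moment is E♭ minor triad (E♭, G♭, B♭); A5 is not a chord tone.
It is approached by leap down from E♭6 and left by step up to B♭5.
Leap in, step out — an appoggiatura.

Non-chord tone — an appoggiatura.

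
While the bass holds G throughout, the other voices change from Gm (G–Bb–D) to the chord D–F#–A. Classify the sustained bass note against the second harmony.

Pedal tone (pedal point).

The harmony at that moment is D major triad (D, F#, A); G is not a chord tone.
It is held over (the same pitch as the preceding G) and then sustained as the same pitch into the next harmony.
Sustained through a change of harmony — a pedal tone.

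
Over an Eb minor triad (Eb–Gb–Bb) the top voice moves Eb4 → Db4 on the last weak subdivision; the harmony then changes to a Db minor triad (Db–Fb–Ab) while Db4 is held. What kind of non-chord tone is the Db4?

The harmony at that moment is Eb minor triad (Eb, Gb, Bb); Db4 is not a chord tone.
It is approached by step down from Eb4 and then sustained as the same pitch into the next harmony.
Arriving early and becoming a chord tone when the harmony changes — an anticipation.

Db4 is an anticipation.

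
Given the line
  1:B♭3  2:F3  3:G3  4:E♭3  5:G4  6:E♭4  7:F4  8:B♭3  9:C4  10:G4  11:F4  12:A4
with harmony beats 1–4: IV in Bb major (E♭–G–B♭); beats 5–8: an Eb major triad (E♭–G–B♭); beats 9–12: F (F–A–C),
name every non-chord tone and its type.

F3 (beat 2) — appoggiatura; F4 (beat 7) — escape tone; G4 (beat 10) — appoggiatura.

The harmony at that moment is E♭ major triad (E♭, G, B♭); F3 is not a chord tone.
It is approached by leap down from B♭3 and left by step up to G3.
Leap in, step out — an appoggiatura.
The harmony at that moment is E♭ major triad (E♭, G, B♭); F4 is not a chord tone.
It is approached by step up from E♭4 and left by leap down to B♭3.
Step in, leap out — an escape tone.
The harmony at that moment is F major triad (F, A, C); G4 is not a chord tone.
It is approached by leap up from C4 and left by step down to F4.
Leap in, step out — an appoggiatura.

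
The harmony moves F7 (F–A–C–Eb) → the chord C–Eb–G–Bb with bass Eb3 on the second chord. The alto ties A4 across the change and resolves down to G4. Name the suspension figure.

At the second chord the bass is Eb3. The suspended A4 lies a fourth above the bass; after resolving down by step to G4, the interval above the bass becomes a third.
Suspension figures are named by those two intervals: 4–3.

4–3 suspension.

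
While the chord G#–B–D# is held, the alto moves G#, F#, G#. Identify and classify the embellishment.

The harmony at that moment is G# minor triad (G#, B, D#); F# is not a chord tone.
It is approached by step down from G# and left by step up to G#.
Step away and step back to the same note — a neighbor tone (lower neighbor).

F# is a neighbor tone.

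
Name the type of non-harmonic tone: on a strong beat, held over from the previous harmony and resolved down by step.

Approach: by preparation — the pitch is first a chord tone, then held (tied or repeated) while the harmony changes under it. Departure: down by step. Metric position: strong.
A prepared dissonance that resolves downward by step — a suspension. (The same figure resolving upward would be a retardation.)

Suspension.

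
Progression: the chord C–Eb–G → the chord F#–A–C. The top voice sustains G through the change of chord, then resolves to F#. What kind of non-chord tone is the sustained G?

G is a suspension.

The harmony at that moment is F# diminished triad (F#, A, C); G is not a chord tone.
It is held over (the same pitch as the preceding G) and left by step down to F#.
Held over from the previous chord and resolving down by step — a suspension.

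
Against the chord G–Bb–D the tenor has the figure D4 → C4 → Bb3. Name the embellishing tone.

The harmony at that moment is G minor triad (G, Bb, D); C4 is not a chord tone.
It is approached by step down from D4 and left by step down to Bb3.
Step in, step out in the same direction — a passing tone.

C4 is a passing tone.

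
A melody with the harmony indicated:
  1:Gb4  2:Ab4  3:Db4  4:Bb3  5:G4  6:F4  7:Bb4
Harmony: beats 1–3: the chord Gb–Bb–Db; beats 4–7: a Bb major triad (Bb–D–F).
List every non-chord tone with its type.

The harmony at that moment is Gb major triad (Gb, Bb, Db); Ab4 is not a chord tone.
It is approached by step up from Gb4 and left by leap down to Db4.
Step in, leap out — an escape tone.
The harmony at that moment is Bb major triad (Bb, D, F); G4 is not a chord tone.
It is approached by leap up from Bb3 and left by step down to F4.
Leap in, step out — an appoggiatura.

Ab4 (beat 2) — escape tone; G4 (beat 5) — appoggiatura.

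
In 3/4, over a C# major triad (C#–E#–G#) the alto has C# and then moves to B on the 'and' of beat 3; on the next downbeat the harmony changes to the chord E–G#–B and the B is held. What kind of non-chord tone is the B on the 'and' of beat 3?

Anticipation.

The harmony at that moment is C# major triad (C#, E#, G#); B is not a chord tone.
It is approached by step down from C# and then sustained as the same pitch into the next harmony.
Arriving early and becoming a chord tone when the harmony changes — an anticipation.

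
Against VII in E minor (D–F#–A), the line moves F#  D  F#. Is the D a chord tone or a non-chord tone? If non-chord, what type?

D major triad contains D, F#, A; D is the root, so it is a chord tone.

Chord tone (the root of D major triad).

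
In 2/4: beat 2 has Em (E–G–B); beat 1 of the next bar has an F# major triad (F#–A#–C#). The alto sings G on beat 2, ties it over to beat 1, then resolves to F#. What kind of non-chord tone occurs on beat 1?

The harmony at that moment is F# major triad (F#, A#, C#); G is not a chord tone.
It is held over (the same pitch as the preceding G) and left by step down to F#.
Held over from the previous chord and resolving down by step — a suspension.

Suspension.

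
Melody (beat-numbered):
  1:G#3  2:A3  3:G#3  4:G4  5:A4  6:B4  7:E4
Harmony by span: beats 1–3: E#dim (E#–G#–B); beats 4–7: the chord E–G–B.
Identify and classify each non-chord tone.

The harmony at that moment is E# diminished triad (E#, G#, B); A3 is not a chord tone.
It is approached by step up from G#3 and left by step down to G#3.
Step away and step back to the same note — a neighbor tone (upper neighbor).
The harmony at that moment is E minor triad (E, G, B); A4 is not a chord tone.
It is approached by step up from G4 and left by step up to B4.
Step in, step out in the same direction — a passing tone.

A3 (beat 2) — neighbor tone; A4 (beat 5) — passing tone.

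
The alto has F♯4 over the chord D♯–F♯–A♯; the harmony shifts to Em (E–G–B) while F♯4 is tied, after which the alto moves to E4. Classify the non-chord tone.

The harmony at that moment is E minor triad (E, G, B); F♯4 is not a chord tone.
It is held over (the same pitch as the preceding F♯4) and left by step down to E4.
Held over from the previous chord and resolving down by step — a suspension.

F♯4 is a suspension.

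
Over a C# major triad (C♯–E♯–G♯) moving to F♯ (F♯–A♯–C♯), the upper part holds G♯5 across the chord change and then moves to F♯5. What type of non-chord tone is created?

The harmony at that moment is F♯ major triad (F♯, A♯, C♯); G♯5 is not a chord tone.
It is held over (the same pitch as the preceding G♯5) and left by step down to F♯5.
Held over from the previous chord and resolving down by step — a suspension.

G♯5 is a suspension.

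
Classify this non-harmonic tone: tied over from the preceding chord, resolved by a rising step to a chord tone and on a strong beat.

Approach: by preparation — the pitch is first a chord tone, then held (tied or repeated) while the harmony changes under it. Departure: up by step. Metric position: strong.
A prepared dissonance that resolves upward by step — a retardation. (The same figure resolving downward would be a suspension.)

Retardation.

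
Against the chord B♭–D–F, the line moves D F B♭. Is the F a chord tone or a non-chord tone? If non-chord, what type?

Bb major triad contains B♭, D, F; F is the fifth, so it is a chord tone.

Chord tone (the fifth of Bb major triad).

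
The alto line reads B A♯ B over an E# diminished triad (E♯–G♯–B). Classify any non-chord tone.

The harmony at that moment is E♯ diminished triad (E♯, G♯, B); A♯ is not a chord tone.
It is approached by step down from B and left by step up to B.
Step away and step back to the same note — a neighbor tone (lower neighbor).

A♯ is a neighbor tone.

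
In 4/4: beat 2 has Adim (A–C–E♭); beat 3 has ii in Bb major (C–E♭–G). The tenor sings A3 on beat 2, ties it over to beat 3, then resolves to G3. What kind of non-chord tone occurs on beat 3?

The harmony at that moment is C minor triad (C, E♭, G); A3 is not a chord tone.
It is held over (the same pitch as the preceding A3) and left by step down to G3.
Held over from the previous chord and resolving down by step — a suspension.

Suspension.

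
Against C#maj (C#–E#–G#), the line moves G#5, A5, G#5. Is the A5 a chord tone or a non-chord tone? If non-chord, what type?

Non-chord tone — a neighbor tone.

The harmony at that moment is C# major triad (C#, E#, G#); A5 is not a chord tone.
It is approached by step up from G#5 and left by step down to G#5.
Step away and step back to the same note — a neighbor tone (upper neighbor).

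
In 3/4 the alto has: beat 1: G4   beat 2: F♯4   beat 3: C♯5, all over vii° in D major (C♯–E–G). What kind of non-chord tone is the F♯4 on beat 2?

Escape tone.

The harmony at that moment is C♯ diminished triad (C♯, E, G); F♯4 is not a chord tone.
It is approached by step down from G4 and left by leap up to C♯5.
Step in, leap out, on a weak beat — an escape tone.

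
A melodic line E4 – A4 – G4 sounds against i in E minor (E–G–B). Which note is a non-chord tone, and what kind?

The harmony at that moment is E minor triad (E, G, B); A4 is not a chord tone.
It is approached by leap up from E4 and left by step down to G4.
Leap in, step out — an appoggiatura.

A4 is an appoggiatura.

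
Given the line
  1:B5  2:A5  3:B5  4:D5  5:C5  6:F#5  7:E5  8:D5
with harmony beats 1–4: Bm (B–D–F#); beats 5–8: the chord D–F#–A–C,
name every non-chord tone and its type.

The harmony at that moment is B minor triad (B, D, F#); A5 is not a chord tone.
It is approached by step down from B5 and left by step up to B5.
Step away and step back to the same note — a neighbor tone (lower neighbor).
The harmony at that moment is D dominant seventh chord (D, F#, A, C); E5 is not a chord tone.
It is approached by step down from F#5 and left by step down to D5.
Step in, step out in the same direction — a passing tone.

A5 (beat 2) — neighbor tone; E5 (beat 7) — passing tone.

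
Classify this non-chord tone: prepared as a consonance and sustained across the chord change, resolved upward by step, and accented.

Approach: by preparation — the pitch is first a chord tone, then held (tied or repeated) while the harmony changes under it. Departure: up by step. Metric position: strong.
A prepared dissonance that resolves upward by step — a retardation. (The same figure resolving downward would be a suspension.)

Retardation.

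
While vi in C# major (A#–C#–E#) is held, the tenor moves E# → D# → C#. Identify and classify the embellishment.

D# is a passing tone.

The harmony at that moment is A# minor triad (A#, C#, E#); D# is not a chord tone.
It is approached by step down from E# and left by step down to C#.
Step in, step out in the same direction — a passing tone.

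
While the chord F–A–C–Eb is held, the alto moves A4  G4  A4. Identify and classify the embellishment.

The harmony at that moment is F dominant seventh chord (F, A, C, Eb); G4 is not a chord tone.
It is approached by step down from A4 and left by step up to A4.
Step away and step back to the same note — a neighbor tone (lower neighbor).

G4 is a neighbor tone.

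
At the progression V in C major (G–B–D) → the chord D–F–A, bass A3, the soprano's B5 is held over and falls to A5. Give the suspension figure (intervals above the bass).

At the second chord the bass is A3. The suspended B5 lies a ninth above the bass; after resolving down by step to A5, the interval above the bass becomes an octave.
Suspension figures are named by those two intervals: 9–8.

9–8 suspension.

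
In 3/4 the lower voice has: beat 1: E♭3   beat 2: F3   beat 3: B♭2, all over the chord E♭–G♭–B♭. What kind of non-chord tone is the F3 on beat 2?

Escape tone.

The harmony at that moment is E♭ minor triad (E♭, G♭, B♭); F3 is not a chord tone.
It is approached by step up from E♭3 and left by leap down to B♭2.
Step in, leap out, on a weak beat — an escape tone.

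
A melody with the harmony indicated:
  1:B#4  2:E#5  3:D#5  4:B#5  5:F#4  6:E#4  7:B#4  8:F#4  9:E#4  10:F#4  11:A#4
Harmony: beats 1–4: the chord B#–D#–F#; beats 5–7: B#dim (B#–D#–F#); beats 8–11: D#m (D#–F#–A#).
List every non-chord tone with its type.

The harmony at that moment is B# diminished triad (B#, D#, F#); E#5 is not a chord tone.
It is approached by leap up from B#4 and left by step down to D#5.
Leap in, step out — an appoggiatura.
The harmony at that moment is B# diminished triad (B#, D#, F#); E#4 is not a chord tone.
It is approached by step down from F#4 and left by leap up to B#4.
Step in, leap out — an escape tone.
The harmony at that moment is D# minor triad (D#, F#, A#); E#4 is not a chord tone.
It is approached by step down from F#4 and left by step up to F#4.
Step away and step back to the same note — a neighbor tone (lower neighbor).

E#5 (beat 2) — appoggiatura; E#4 (beat 6) — escape tone; E#4 (beat 9) — neighbor tone.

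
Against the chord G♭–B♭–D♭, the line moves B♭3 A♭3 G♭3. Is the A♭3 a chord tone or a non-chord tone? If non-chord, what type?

Non-chord tone — a passing tone.

The harmony at that moment is G♭ major triad (G♭, B♭, D♭); A♭3 is not a chord tone.
It is approached by step down from B♭3 and left by step down to G♭3.
Step in, step out in the same direction — a passing tone.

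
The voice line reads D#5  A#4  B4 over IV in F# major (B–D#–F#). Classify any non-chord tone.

A#4 is an appoggiatura.

The harmony at that moment is B major triad (B, D#, F#); A#4 is not a chord tone.
It is approached by leap down from D#5 and left by step up to B4.
Leap in, step out — an appoggiatura.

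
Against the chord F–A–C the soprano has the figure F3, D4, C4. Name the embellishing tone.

The harmony at that moment is F major triad (F, A, C); D4 is not a chord tone.
It is approached by leap up from F3 and left by step down to C4.
Leap in, step out — an appoggiatura.

D4 is an appoggiatura.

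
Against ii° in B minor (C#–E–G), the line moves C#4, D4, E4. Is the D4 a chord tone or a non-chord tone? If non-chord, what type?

The harmony at that moment is C# diminished triad (C#, E, G); D4 is not a chord tone.
It is approached by step up from C#4 and left by step up to E4.
Step in, step out in the same direction — a passing tone.

Non-chord tone — a passing tone.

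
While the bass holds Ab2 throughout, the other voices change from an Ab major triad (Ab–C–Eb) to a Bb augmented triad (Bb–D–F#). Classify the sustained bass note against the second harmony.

Pedal tone (pedal point).

The harmony at that moment is Bb augmented triad (Bb, D, F#); Ab2 is not a chord tone.
It is held over (the same pitch as the preceding Ab2) and then sustained as the same pitch into the next harmony.
Sustained through a change of harmony — a pedal tone.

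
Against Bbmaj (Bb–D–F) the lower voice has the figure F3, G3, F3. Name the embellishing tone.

The harmony at that moment is Bb major triad (Bb, D, F); G3 is not a chord tone.
It is approached by step up from F3 and left by step down to F3.
Step away and step back to the same note — a neighbor tone (upper neighbor).

G3 is a neighbor tone.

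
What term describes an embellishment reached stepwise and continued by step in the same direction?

Passing tone.

Approach: by step. Departure: by step, continuing in the same direction.
Stepwise on both sides with no change of direction means the note fills in the space between two different chord tones — a passing tone. (Had it turned back to its starting note it would be a neighbor tone instead.)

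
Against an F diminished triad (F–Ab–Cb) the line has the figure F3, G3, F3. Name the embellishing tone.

G3 is a neighbor tone.

The harmony at that moment is F diminished triad (F, Ab, Cb); G3 is not a chord tone.
It is approached by step up from F3 and left by step down to F3.
Step away and step back to the same note — a neighbor tone (upper neighbor).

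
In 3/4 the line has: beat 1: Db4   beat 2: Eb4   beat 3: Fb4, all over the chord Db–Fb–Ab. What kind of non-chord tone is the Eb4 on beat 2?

The harmony at that moment is Db minor triad (Db, Fb, Ab); Eb4 is not a chord tone.
It is approached by step up from Db4 and left by step up to Fb4.
Step in, step out in the same direction — a passing tone.

Passing tone.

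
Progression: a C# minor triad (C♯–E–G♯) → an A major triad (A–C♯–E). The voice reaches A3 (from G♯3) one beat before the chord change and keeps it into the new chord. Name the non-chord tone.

A3 is an anticipation.

The harmony at that moment is C♯ minor triad (C♯, E, G♯); A3 is not a chord tone.
It is approached by step up from G♯3 and then sustained as the same pitch into the next harmony.
Arriving early and becoming a chord tone when the harmony changes — an anticipation.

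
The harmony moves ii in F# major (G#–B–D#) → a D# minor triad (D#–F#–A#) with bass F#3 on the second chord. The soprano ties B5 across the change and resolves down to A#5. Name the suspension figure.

At the second chord the bass is F#3. The suspended B5 lies a fourth above the bass; after resolving down by step to A#5, the interval above the bass becomes a third.
Suspension figures are named by those two intervals: 4–3.

4–3 suspension.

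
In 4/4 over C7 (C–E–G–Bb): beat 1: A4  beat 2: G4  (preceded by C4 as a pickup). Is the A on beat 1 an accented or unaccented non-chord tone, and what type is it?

The harmony at that moment is C dominant seventh chord (C, E, G, Bb); A4 is not a chord tone.
It is approached by leap up from C4 and left by step down to G4.
Leap in, step out — an appoggiatura.
It falls on the downbeat, so it is accented.

Accented appoggiatura.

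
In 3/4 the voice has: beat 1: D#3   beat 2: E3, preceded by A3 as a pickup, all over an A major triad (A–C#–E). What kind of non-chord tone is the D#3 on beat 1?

The harmony at that moment is A major triad (A, C#, E); D#3 is not a chord tone.
It is approached by leap down from A3 and left by step up to E3.
Leap in, step out, metrically accented — an appoggiatura.

Appoggiatura.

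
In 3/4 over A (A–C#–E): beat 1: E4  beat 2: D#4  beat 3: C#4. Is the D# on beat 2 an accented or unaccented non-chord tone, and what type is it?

The harmony at that moment is A major triad (A, C#, E); D#4 is not a chord tone.
It is approached by step down from E4 and left by step down to C#4.
Step in, step out in the same direction — a passing tone.
It falls on a weak beat, so it is unaccented.

Unaccented passing tone.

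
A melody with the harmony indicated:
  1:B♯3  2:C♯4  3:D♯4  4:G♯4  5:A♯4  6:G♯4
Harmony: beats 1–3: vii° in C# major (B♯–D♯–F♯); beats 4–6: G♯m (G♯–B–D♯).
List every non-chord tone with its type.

The harmony at that moment is B♯ diminished triad (B♯, D♯, F♯); C♯4 is not a chord tone.
It is approached by step up from B♯3 and left by step up to D♯4.
Step in, step out in the same direction — a passing tone.
The harmony at that moment is G♯ minor triad (G♯, B, D♯); A♯4 is not a chord tone.
It is approached by step up from G♯4 and left by step down to G♯4.
Step away and step back to the same note — a neighbor tone (upper neighbor).

C♯4 (beat 2) — passing tone; A♯4 (beat 5) — neighbor tone.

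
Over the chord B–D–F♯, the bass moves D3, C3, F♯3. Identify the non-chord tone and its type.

C3 is an escape tone.

The harmony at that moment is B minor triad (B, D, F♯); C3 is not a chord tone.
It is approached by step down from D3 and left by leap up to F♯3.
Step in, leap out — an escape tone.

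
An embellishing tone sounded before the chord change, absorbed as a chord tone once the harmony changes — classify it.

Anticipation.

Approach: ahead of the chord change (typically by step), so it is dissonant against the current harmony. Departure: none — the same pitch is restated or held and is a chord tone of the new harmony.
Dissonant first, consonant once the harmony catches up: the note simply arrives early — an anticipation. (The reverse timing, consonant first and dissonant after the change, would be a suspension or retardation.)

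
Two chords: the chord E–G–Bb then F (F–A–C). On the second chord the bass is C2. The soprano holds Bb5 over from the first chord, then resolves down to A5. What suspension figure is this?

7–6 suspension.

At the second chord the bass is C2. The suspended Bb5 lies a seventh above the bass; after resolving down by step to A5, the interval above the bass becomes a sixth.
Suspension figures are named by those two intervals: 7–6.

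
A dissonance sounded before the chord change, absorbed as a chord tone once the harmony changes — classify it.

Approach: ahead of the chord change (typically by step), so it is dissonant against the current harmony. Departure: none — the same pitch is restated or held and is a chord tone of the new harmony.
Dissonant first, consonant once the harmony catches up: the note simply arrives early — an anticipation. (The reverse timing, consonant first and dissonant after the change, would be a suspension or retardation.)

Anticipation.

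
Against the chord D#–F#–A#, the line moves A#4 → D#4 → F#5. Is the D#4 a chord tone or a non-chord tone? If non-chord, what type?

D# minor triad contains D#, F#, A#; D# is the root, so it is a chord tone.

Chord tone (the root of D# minor triad).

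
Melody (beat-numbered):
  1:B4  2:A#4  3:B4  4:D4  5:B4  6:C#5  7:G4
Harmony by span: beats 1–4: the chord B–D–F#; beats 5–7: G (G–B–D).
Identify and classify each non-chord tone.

The harmony at that moment is B minor triad (B, D, F#); A#4 is not a chord tone.
It is approached by step down from B4 and left by step up to B4.
Step away and step back to the same note — a neighbor tone (lower neighbor).
The harmony at that moment is G major triad (G, B, D); C#5 is not a chord tone.
It is approached by step up from B4 and left by leap down to G4.
Step in, leap out — an escape tone.

A#4 (beat 2) — neighbor tone; C#5 (beat 6) — escape tone.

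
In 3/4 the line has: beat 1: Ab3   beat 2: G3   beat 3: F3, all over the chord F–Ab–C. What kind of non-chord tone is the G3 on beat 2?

Passing tone.

The harmony at that moment is F minor triad (F, Ab, C); G3 is not a chord tone.
It is approached by step down from Ab3 and left by step down to F3.
Step in, step out in the same direction — a passing tone.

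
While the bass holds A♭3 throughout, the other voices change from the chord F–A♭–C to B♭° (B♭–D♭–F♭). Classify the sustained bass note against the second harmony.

The harmony at that moment is B♭ diminished triad (B♭, D♭, F♭); A♭3 is not a chord tone.
It is held over (the same pitch as the preceding A♭3) and then sustained as the same pitch into the next harmony.
Sustained through a change of harmony — a pedal tone.

Pedal tone (pedal point).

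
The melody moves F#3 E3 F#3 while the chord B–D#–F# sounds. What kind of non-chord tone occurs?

The harmony at that moment is B major triad (B, D#, F#); E3 is not a chord tone.
It is approached by step down from F#3 and left by step up to F#3.
Step away and step back to the same note — a neighbor tone (lower neighbor).

E3 is a neighbor tone.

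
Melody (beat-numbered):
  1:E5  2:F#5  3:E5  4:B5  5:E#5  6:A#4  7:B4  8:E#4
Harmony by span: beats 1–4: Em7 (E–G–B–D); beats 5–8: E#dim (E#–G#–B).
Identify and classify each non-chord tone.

F#5 (beat 2) — neighbor tone; A#4 (beat 6) — appoggiatura.

The harmony at that moment is E minor seventh chord (E, G, B, D); F#5 is not a chord tone.
It is approached by step up from E5 and left by step down to E5.
Step away and step back to the same note — a neighbor tone (upper neighbor).
The harmony at that moment is E# diminished triad (E#, G#, B); A#4 is not a chord tone.
It is approached by leap down from E#5 and left by step up to B4.
Leap in, step out — an appoggiatura.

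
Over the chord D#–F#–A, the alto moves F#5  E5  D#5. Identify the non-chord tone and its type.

E5 is a passing tone.

The harmony at that moment is D# diminished triad (D#, F#, A); E5 is not a chord tone.
It is approached by step down from F#5 and left by step down to D#5.
Step in, step out in the same direction — a passing tone.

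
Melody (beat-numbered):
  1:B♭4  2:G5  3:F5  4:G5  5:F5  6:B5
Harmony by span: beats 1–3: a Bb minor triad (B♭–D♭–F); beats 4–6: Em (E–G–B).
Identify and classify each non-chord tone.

G5 (beat 2) — appoggiatura; F5 (beat 5) — escape tone.

The harmony at that moment is B♭ minor triad (B♭, D♭, F); G5 is not a chord tone.
It is approached by leap up from B♭4 and left by step down to F5.
Leap in, step out — an appoggiatura.
The harmony at that moment is E minor triad (E, G, B); F5 is not a chord tone.
It is approached by step down from G5 and left by leap up to B5.
Step in, leap out — an escape tone.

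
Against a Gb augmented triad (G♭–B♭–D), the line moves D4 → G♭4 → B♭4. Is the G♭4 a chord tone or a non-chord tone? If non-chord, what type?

Chord tone (the root of Gb augmented triad).

Gb augmented triad contains G♭, B♭, D; G♭ is the root, so it is a chord tone.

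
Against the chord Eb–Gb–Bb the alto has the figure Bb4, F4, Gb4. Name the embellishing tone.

F4 is an appoggiatura.

The harmony at that moment is Eb minor triad (Eb, Gb, Bb); F4 is not a chord tone.
It is approached by leap down from Bb4 and left by step up to Gb4.
Leap in, step out — an appoggiatura.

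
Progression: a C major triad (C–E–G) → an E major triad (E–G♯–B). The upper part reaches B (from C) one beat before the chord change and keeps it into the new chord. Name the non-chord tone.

B is an anticipation.

The harmony at that moment is C major triad (C, E, G); B is not a chord tone.
It is approached by step down from C and then sustained as the same pitch into the next harmony.
Arriving early and becoming a chord tone when the harmony changes — an anticipation.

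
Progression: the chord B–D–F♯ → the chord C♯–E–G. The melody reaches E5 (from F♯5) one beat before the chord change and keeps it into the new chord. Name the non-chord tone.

E5 is an anticipation.

The harmony at that moment is B minor triad (B, D, F♯); E5 is not a chord tone.
It is approached by step down from F♯5 and then sustained as the same pitch into the next harmony.
Arriving early and becoming a chord tone when the harmony changes — an anticipation.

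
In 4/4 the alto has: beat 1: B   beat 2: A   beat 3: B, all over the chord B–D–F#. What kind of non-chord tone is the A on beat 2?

The harmony at that moment is B minor triad (B, D, F#); A is not a chord tone.
It is approached by step down from B and left by step up to B.
Step away and step back to the same note — a neighbor tone (lower neighbor).

Lower neighbor tone.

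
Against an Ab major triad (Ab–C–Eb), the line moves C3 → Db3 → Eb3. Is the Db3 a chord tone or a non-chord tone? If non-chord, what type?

The harmony at that moment is Ab major triad (Ab, C, Eb); Db3 is not a chord tone.
It is approached by step up from C3 and left by step up to Eb3.
Step in, step out in the same direction — a passing tone.

Non-chord tone — a passing tone.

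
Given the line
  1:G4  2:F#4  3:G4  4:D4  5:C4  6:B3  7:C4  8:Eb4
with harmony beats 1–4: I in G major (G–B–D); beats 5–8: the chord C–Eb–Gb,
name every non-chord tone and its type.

The harmony at that moment is G major triad (G, B, D); F#4 is not a chord tone.
It is approached by step down from G4 and left by step up to G4.
Step away and step back to the same note — a neighbor tone (lower neighbor).
The harmony at that moment is C diminished triad (C, Eb, Gb); B3 is not a chord tone.
It is approached by step down from C4 and left by step up to C4.
Step away and step back to the same note — a neighbor tone (lower neighbor).

F#4 (beat 2) — neighbor tone; B3 (beat 6) — neighbor tone.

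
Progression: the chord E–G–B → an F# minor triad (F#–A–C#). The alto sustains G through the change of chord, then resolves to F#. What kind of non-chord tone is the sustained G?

G is a suspension.

The harmony at that moment is F# minor triad (F#, A, C#); G is not a chord tone.
It is held over (the same pitch as the preceding G) and left by step down to F#.
Held over from the previous chord and resolving down by step — a suspension.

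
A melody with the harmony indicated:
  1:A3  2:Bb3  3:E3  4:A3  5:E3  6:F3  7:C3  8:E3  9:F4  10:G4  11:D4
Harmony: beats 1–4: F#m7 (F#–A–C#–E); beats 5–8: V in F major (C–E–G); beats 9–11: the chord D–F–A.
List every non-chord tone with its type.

The harmony at that moment is F# minor seventh chord (F#, A, C#, E); Bb3 is not a chord tone.
It is approached by step up from A3 and left by leap down to E3.
Step in, leap out — an escape tone.
The harmony at that moment is C major triad (C, E, G); F3 is not a chord tone.
It is approached by step up from E3 and left by leap down to C3.
Step in, leap out — an escape tone.
The harmony at that moment is D minor triad (D, F, A); G4 is not a chord tone.
It is approached by step up from F4 and left by leap down to D4.
Step in, leap out — an escape tone.

Bb3 (beat 2) — escape tone; F3 (beat 6) — escape tone; G4 (beat 10) — escape tone.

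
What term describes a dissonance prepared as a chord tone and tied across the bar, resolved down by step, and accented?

Approach: by preparation — the pitch is first a chord tone, then held (tied or repeated) while the harmony changes under it. Departure: down by step. Metric position: strong.
A prepared dissonance that resolves downward by step — a suspension. (The same figure resolving upward would be a retardation.)

Suspension.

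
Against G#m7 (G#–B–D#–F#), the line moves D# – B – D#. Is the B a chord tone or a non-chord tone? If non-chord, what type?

G# minor seventh chord contains G#, B, D#, F#; B is the third, so it is a chord tone.

Chord tone (the third of G# minor seventh chord).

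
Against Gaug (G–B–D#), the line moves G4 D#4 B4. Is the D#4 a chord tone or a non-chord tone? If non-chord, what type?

G augmented triad contains G, B, D#; D# is the fifth, so it is a chord tone.

Chord tone (the fifth of G augmented triad).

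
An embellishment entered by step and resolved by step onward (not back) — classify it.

Passing tone.

Approach: by step. Departure: by step, continuing in the same direction.
Stepwise on both sides with no change of direction means the note fills in the space between two different chord tones — a passing tone. (Had it turned back to its starting note it would be a neighbor tone instead.)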